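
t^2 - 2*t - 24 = (t - 6)*(t + 4)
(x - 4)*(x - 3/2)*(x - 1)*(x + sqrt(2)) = x^4 - 13*x^3/2 + sqrt(2)*x^3 - 13*sqrt(2)*x^2/2 + 23*x^2/2 - 6*x + 23*sqrt(2)*x/2 - 6*sqrt(2)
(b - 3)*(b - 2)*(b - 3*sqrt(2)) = b^3 - 5*b^2 - 3*sqrt(2)*b^2 + 6*b + 15*sqrt(2)*b - 18*sqrt(2)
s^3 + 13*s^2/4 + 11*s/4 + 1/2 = (s + 1/4)*(s + 1)*(s + 2)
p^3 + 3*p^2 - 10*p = p*(p - 2)*(p + 5)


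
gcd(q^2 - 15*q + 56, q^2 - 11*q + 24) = q - 8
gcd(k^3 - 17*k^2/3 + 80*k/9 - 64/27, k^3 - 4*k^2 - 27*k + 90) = 1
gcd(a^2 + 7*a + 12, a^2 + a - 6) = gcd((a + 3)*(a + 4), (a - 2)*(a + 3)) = a + 3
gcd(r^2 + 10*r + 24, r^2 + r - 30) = r + 6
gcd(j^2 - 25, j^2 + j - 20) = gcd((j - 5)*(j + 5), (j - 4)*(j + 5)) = j + 5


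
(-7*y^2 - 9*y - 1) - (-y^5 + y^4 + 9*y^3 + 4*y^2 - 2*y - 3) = y^5 - y^4 - 9*y^3 - 11*y^2 - 7*y + 2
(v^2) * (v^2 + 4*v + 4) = v^4 + 4*v^3 + 4*v^2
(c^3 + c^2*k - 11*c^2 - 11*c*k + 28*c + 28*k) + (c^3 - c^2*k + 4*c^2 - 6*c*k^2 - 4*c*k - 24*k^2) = 2*c^3 - 7*c^2 - 6*c*k^2 - 15*c*k + 28*c - 24*k^2 + 28*k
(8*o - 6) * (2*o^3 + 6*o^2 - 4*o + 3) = 16*o^4 + 36*o^3 - 68*o^2 + 48*o - 18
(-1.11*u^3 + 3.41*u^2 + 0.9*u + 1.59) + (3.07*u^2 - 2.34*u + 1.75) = -1.11*u^3 + 6.48*u^2 - 1.44*u + 3.34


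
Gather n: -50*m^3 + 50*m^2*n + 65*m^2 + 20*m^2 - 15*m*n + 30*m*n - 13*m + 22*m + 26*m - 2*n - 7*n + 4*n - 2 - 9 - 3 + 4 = -50*m^3 + 85*m^2 + 35*m + n*(50*m^2 + 15*m - 5) - 10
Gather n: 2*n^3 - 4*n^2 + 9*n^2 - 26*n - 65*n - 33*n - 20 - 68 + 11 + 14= 2*n^3 + 5*n^2 - 124*n - 63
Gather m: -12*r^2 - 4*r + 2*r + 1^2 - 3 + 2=-12*r^2 - 2*r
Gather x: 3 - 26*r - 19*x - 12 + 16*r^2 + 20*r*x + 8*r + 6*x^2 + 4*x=16*r^2 - 18*r + 6*x^2 + x*(20*r - 15) - 9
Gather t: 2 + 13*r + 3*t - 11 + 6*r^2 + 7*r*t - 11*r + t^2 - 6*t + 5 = 6*r^2 + 2*r + t^2 + t*(7*r - 3) - 4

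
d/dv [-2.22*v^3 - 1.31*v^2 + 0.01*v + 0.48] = -6.66*v^2 - 2.62*v + 0.01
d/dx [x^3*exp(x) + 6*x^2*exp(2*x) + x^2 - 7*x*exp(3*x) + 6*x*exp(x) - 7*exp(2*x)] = x^3*exp(x) + 12*x^2*exp(2*x) + 3*x^2*exp(x) - 21*x*exp(3*x) + 12*x*exp(2*x) + 6*x*exp(x) + 2*x - 7*exp(3*x) - 14*exp(2*x) + 6*exp(x)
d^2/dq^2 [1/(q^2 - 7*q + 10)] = 2*(-q^2 + 7*q + (2*q - 7)^2 - 10)/(q^2 - 7*q + 10)^3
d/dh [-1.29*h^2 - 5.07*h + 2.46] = -2.58*h - 5.07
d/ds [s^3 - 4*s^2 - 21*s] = 3*s^2 - 8*s - 21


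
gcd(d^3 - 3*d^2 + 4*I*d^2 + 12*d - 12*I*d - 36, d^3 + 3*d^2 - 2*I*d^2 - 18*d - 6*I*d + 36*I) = d^2 + d*(-3 - 2*I) + 6*I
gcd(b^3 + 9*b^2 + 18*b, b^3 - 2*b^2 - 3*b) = b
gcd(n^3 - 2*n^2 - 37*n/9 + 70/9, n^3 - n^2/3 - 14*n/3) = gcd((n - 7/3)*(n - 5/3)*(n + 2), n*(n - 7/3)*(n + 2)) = n^2 - n/3 - 14/3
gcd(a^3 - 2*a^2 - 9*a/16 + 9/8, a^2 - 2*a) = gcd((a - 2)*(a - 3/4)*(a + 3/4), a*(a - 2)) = a - 2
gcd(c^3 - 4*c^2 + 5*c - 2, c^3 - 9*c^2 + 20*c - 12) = c^2 - 3*c + 2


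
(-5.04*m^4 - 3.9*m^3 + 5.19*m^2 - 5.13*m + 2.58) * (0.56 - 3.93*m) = 19.8072*m^5 + 12.5046*m^4 - 22.5807*m^3 + 23.0673*m^2 - 13.0122*m + 1.4448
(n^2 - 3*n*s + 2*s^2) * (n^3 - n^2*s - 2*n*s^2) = n^5 - 4*n^4*s + 3*n^3*s^2 + 4*n^2*s^3 - 4*n*s^4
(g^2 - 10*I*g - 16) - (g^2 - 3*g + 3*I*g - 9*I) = 3*g - 13*I*g - 16 + 9*I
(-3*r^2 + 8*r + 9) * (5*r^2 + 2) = -15*r^4 + 40*r^3 + 39*r^2 + 16*r + 18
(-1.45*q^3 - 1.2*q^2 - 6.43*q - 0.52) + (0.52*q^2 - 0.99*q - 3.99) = -1.45*q^3 - 0.68*q^2 - 7.42*q - 4.51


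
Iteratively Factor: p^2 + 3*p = (p + 3)*(p)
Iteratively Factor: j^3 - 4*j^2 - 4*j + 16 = (j - 4)*(j^2 - 4) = (j - 4)*(j - 2)*(j + 2)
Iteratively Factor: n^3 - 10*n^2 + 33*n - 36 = (n - 3)*(n^2 - 7*n + 12) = (n - 3)^2*(n - 4)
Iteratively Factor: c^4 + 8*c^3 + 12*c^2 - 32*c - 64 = (c + 4)*(c^3 + 4*c^2 - 4*c - 16) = (c - 2)*(c + 4)*(c^2 + 6*c + 8) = (c - 2)*(c + 4)^2*(c + 2)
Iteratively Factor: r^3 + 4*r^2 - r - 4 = (r + 1)*(r^2 + 3*r - 4) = (r + 1)*(r + 4)*(r - 1)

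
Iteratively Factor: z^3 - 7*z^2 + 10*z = (z)*(z^2 - 7*z + 10) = z*(z - 2)*(z - 5)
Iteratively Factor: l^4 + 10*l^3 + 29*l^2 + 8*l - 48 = (l + 3)*(l^3 + 7*l^2 + 8*l - 16) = (l + 3)*(l + 4)*(l^2 + 3*l - 4) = (l + 3)*(l + 4)^2*(l - 1)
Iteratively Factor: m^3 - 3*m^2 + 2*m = (m - 2)*(m^2 - m) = m*(m - 2)*(m - 1)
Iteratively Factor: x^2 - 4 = (x - 2)*(x + 2)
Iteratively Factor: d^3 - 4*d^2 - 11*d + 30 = (d - 2)*(d^2 - 2*d - 15) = (d - 2)*(d + 3)*(d - 5)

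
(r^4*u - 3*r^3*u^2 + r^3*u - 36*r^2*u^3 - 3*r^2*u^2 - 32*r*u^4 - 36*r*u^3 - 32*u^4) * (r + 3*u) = r^5*u + r^4*u - 45*r^3*u^3 - 140*r^2*u^4 - 45*r^2*u^3 - 96*r*u^5 - 140*r*u^4 - 96*u^5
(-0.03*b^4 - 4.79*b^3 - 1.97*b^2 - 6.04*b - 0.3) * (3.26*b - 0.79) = -0.0978*b^5 - 15.5917*b^4 - 2.6381*b^3 - 18.1341*b^2 + 3.7936*b + 0.237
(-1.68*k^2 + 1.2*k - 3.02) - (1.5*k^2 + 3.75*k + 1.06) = -3.18*k^2 - 2.55*k - 4.08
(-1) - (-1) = 0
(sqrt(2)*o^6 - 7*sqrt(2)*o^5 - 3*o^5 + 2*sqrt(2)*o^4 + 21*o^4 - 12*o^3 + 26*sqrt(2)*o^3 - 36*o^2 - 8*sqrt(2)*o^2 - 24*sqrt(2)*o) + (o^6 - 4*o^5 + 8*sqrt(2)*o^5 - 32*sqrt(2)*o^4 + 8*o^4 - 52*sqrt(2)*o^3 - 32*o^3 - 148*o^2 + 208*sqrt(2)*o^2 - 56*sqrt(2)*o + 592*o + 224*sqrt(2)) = o^6 + sqrt(2)*o^6 - 7*o^5 + sqrt(2)*o^5 - 30*sqrt(2)*o^4 + 29*o^4 - 44*o^3 - 26*sqrt(2)*o^3 - 184*o^2 + 200*sqrt(2)*o^2 - 80*sqrt(2)*o + 592*o + 224*sqrt(2)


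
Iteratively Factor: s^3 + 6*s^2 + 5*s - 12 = (s - 1)*(s^2 + 7*s + 12) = (s - 1)*(s + 4)*(s + 3)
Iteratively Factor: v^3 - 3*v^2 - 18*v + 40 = (v - 5)*(v^2 + 2*v - 8) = (v - 5)*(v - 2)*(v + 4)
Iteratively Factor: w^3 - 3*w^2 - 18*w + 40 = (w - 5)*(w^2 + 2*w - 8) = (w - 5)*(w + 4)*(w - 2)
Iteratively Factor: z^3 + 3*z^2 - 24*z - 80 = (z + 4)*(z^2 - z - 20) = (z - 5)*(z + 4)*(z + 4)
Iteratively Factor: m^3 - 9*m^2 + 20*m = (m)*(m^2 - 9*m + 20) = m*(m - 4)*(m - 5)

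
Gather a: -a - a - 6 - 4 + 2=-2*a - 8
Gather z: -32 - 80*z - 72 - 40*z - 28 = -120*z - 132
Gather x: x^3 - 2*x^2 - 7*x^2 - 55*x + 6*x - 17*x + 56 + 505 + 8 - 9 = x^3 - 9*x^2 - 66*x + 560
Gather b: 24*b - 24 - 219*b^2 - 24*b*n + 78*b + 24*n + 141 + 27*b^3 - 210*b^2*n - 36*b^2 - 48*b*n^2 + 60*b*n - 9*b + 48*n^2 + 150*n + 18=27*b^3 + b^2*(-210*n - 255) + b*(-48*n^2 + 36*n + 93) + 48*n^2 + 174*n + 135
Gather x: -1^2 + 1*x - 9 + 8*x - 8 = 9*x - 18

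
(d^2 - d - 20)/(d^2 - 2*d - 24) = (d - 5)/(d - 6)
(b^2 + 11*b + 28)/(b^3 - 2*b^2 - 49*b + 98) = (b + 4)/(b^2 - 9*b + 14)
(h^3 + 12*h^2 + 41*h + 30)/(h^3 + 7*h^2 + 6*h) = (h + 5)/h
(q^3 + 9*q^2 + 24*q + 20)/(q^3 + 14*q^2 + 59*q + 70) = (q + 2)/(q + 7)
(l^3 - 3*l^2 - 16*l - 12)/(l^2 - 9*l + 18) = (l^2 + 3*l + 2)/(l - 3)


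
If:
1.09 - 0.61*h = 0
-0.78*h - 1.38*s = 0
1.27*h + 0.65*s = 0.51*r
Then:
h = 1.79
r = 3.16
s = -1.01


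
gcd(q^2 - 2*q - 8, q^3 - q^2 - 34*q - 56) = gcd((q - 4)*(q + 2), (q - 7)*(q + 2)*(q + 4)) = q + 2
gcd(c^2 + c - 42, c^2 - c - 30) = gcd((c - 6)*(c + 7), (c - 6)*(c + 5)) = c - 6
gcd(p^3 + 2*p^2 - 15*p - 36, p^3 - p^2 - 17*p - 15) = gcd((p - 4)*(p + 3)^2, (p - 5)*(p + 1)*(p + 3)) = p + 3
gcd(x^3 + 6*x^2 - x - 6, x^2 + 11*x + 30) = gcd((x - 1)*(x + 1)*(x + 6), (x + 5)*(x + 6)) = x + 6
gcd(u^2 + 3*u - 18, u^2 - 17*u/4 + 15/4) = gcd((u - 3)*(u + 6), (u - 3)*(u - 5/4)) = u - 3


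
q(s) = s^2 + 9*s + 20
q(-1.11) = 11.24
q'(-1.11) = 6.78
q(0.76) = 27.42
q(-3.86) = 0.16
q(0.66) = 26.38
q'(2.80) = 14.60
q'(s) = 2*s + 9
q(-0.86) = 13.00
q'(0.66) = 10.32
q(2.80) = 53.04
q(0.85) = 28.37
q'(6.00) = 21.00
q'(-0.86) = 7.28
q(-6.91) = 5.56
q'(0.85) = 10.70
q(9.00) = 182.00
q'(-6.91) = -4.82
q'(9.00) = 27.00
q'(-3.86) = 1.28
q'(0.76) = 10.52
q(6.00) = 110.00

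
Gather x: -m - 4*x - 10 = -m - 4*x - 10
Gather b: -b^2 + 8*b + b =-b^2 + 9*b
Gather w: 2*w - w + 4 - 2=w + 2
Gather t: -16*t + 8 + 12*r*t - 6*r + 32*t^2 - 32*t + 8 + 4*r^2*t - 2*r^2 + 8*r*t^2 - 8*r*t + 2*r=-2*r^2 - 4*r + t^2*(8*r + 32) + t*(4*r^2 + 4*r - 48) + 16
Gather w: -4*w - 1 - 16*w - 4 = -20*w - 5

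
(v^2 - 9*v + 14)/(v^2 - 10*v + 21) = (v - 2)/(v - 3)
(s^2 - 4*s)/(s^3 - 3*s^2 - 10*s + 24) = s/(s^2 + s - 6)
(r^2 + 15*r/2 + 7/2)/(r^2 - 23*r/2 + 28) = (2*r^2 + 15*r + 7)/(2*r^2 - 23*r + 56)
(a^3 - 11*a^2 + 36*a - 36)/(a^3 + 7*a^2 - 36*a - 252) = (a^2 - 5*a + 6)/(a^2 + 13*a + 42)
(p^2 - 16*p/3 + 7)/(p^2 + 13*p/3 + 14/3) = (3*p^2 - 16*p + 21)/(3*p^2 + 13*p + 14)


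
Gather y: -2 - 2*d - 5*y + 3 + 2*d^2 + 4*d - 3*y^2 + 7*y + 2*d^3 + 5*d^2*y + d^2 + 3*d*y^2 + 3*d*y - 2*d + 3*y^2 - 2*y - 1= 2*d^3 + 3*d^2 + 3*d*y^2 + y*(5*d^2 + 3*d)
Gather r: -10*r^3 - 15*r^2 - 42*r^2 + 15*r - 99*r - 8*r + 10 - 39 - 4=-10*r^3 - 57*r^2 - 92*r - 33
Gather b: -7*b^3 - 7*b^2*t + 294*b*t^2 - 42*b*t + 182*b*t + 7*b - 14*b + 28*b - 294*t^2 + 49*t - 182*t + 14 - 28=-7*b^3 - 7*b^2*t + b*(294*t^2 + 140*t + 21) - 294*t^2 - 133*t - 14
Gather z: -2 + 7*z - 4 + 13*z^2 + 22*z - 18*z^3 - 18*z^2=-18*z^3 - 5*z^2 + 29*z - 6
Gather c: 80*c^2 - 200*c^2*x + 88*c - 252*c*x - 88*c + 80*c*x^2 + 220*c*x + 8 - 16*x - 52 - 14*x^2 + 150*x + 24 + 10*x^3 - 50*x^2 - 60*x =c^2*(80 - 200*x) + c*(80*x^2 - 32*x) + 10*x^3 - 64*x^2 + 74*x - 20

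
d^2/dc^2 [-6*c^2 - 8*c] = -12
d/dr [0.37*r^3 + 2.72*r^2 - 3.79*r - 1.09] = 1.11*r^2 + 5.44*r - 3.79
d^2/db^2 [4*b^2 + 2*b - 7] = 8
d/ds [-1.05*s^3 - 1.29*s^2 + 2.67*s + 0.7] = -3.15*s^2 - 2.58*s + 2.67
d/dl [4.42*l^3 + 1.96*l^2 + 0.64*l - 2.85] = 13.26*l^2 + 3.92*l + 0.64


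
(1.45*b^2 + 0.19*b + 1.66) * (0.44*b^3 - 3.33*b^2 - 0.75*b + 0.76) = 0.638*b^5 - 4.7449*b^4 - 0.9898*b^3 - 4.5683*b^2 - 1.1006*b + 1.2616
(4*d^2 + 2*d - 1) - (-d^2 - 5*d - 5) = 5*d^2 + 7*d + 4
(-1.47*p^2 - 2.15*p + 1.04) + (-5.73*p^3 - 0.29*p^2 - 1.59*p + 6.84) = -5.73*p^3 - 1.76*p^2 - 3.74*p + 7.88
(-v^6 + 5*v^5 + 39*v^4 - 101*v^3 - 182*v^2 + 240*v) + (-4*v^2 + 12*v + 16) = -v^6 + 5*v^5 + 39*v^4 - 101*v^3 - 186*v^2 + 252*v + 16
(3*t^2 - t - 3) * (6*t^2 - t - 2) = 18*t^4 - 9*t^3 - 23*t^2 + 5*t + 6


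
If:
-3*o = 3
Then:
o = -1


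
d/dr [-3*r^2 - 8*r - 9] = -6*r - 8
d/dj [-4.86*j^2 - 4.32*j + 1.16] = -9.72*j - 4.32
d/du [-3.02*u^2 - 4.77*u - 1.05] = -6.04*u - 4.77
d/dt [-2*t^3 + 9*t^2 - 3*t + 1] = -6*t^2 + 18*t - 3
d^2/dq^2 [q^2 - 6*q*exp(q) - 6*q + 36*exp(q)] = -6*q*exp(q) + 24*exp(q) + 2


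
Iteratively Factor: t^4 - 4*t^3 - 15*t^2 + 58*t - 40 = (t + 4)*(t^3 - 8*t^2 + 17*t - 10) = (t - 2)*(t + 4)*(t^2 - 6*t + 5) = (t - 5)*(t - 2)*(t + 4)*(t - 1)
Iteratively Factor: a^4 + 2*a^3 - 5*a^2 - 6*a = (a)*(a^3 + 2*a^2 - 5*a - 6) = a*(a - 2)*(a^2 + 4*a + 3) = a*(a - 2)*(a + 1)*(a + 3)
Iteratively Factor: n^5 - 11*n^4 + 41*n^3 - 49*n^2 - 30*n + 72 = (n - 4)*(n^4 - 7*n^3 + 13*n^2 + 3*n - 18) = (n - 4)*(n - 3)*(n^3 - 4*n^2 + n + 6) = (n - 4)*(n - 3)*(n + 1)*(n^2 - 5*n + 6) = (n - 4)*(n - 3)*(n - 2)*(n + 1)*(n - 3)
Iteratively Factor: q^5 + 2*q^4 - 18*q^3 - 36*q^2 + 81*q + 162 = (q - 3)*(q^4 + 5*q^3 - 3*q^2 - 45*q - 54) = (q - 3)*(q + 3)*(q^3 + 2*q^2 - 9*q - 18) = (q - 3)*(q + 3)^2*(q^2 - q - 6) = (q - 3)^2*(q + 3)^2*(q + 2)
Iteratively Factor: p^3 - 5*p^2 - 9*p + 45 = (p - 5)*(p^2 - 9) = (p - 5)*(p + 3)*(p - 3)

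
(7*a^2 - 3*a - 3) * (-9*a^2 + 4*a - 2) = -63*a^4 + 55*a^3 + a^2 - 6*a + 6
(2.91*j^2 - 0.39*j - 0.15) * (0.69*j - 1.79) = 2.0079*j^3 - 5.478*j^2 + 0.5946*j + 0.2685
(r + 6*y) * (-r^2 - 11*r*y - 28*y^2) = -r^3 - 17*r^2*y - 94*r*y^2 - 168*y^3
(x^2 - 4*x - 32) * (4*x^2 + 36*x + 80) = 4*x^4 + 20*x^3 - 192*x^2 - 1472*x - 2560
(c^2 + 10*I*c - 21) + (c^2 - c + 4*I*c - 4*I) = 2*c^2 - c + 14*I*c - 21 - 4*I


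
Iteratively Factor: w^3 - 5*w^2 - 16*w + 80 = (w + 4)*(w^2 - 9*w + 20) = (w - 4)*(w + 4)*(w - 5)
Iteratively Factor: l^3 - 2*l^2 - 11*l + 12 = (l - 4)*(l^2 + 2*l - 3) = (l - 4)*(l - 1)*(l + 3)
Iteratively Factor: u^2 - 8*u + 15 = (u - 3)*(u - 5)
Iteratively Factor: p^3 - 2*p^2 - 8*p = (p)*(p^2 - 2*p - 8) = p*(p + 2)*(p - 4)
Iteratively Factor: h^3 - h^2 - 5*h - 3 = (h + 1)*(h^2 - 2*h - 3) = (h + 1)^2*(h - 3)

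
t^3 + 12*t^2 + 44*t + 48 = (t + 2)*(t + 4)*(t + 6)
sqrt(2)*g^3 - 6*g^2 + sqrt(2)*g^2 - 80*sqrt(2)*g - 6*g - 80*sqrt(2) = (g - 8*sqrt(2))*(g + 5*sqrt(2))*(sqrt(2)*g + sqrt(2))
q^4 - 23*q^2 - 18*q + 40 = (q - 5)*(q - 1)*(q + 2)*(q + 4)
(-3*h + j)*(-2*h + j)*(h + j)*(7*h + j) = 42*h^4 + 13*h^3*j - 27*h^2*j^2 + 3*h*j^3 + j^4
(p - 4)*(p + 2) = p^2 - 2*p - 8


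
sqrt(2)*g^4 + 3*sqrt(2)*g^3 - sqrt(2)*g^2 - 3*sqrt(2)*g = g*(g - 1)*(g + 3)*(sqrt(2)*g + sqrt(2))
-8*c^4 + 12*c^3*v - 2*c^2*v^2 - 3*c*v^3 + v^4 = (-2*c + v)^2*(-c + v)*(2*c + v)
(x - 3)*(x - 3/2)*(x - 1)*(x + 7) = x^4 + 3*x^3/2 - 59*x^2/2 + 117*x/2 - 63/2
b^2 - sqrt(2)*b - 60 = (b - 6*sqrt(2))*(b + 5*sqrt(2))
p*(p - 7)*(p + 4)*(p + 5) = p^4 + 2*p^3 - 43*p^2 - 140*p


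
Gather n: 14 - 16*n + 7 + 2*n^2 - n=2*n^2 - 17*n + 21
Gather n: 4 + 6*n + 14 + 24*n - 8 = 30*n + 10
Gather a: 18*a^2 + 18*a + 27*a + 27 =18*a^2 + 45*a + 27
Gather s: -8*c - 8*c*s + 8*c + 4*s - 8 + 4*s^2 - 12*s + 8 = 4*s^2 + s*(-8*c - 8)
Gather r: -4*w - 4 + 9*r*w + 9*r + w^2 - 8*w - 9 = r*(9*w + 9) + w^2 - 12*w - 13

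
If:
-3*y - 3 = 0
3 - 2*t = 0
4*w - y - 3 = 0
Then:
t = 3/2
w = 1/2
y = -1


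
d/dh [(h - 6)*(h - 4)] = 2*h - 10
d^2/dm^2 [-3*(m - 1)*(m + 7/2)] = -6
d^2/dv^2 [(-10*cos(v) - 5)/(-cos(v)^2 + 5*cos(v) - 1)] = 10*(18*(1 - cos(2*v))^2*cos(v) + 14*(1 - cos(2*v))^2 + 99*cos(v) + 106*cos(2*v) - 15*cos(3*v) - 4*cos(5*v) - 222)/(10*cos(v) - cos(2*v) - 3)^3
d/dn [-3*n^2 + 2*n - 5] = 2 - 6*n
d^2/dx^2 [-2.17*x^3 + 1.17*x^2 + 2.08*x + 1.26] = 2.34 - 13.02*x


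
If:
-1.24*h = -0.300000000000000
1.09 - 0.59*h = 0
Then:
No Solution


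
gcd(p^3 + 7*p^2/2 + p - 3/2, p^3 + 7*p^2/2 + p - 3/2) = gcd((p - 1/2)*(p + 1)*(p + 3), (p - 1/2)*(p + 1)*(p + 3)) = p^3 + 7*p^2/2 + p - 3/2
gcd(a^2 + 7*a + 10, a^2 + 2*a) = a + 2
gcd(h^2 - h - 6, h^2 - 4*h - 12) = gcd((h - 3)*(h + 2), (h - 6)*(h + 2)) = h + 2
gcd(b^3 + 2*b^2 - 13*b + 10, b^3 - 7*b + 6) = b^2 - 3*b + 2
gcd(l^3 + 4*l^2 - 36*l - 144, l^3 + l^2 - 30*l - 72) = l^2 - 2*l - 24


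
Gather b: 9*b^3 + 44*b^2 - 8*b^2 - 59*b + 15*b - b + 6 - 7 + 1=9*b^3 + 36*b^2 - 45*b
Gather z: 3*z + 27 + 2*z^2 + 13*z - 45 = 2*z^2 + 16*z - 18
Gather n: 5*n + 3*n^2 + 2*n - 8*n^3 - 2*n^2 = -8*n^3 + n^2 + 7*n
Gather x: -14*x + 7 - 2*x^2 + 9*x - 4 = -2*x^2 - 5*x + 3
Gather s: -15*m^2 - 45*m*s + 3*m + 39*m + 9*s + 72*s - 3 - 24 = -15*m^2 + 42*m + s*(81 - 45*m) - 27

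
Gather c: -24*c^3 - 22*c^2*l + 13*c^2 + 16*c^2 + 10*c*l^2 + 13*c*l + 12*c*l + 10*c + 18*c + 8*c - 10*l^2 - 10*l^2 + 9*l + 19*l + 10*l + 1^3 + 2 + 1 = -24*c^3 + c^2*(29 - 22*l) + c*(10*l^2 + 25*l + 36) - 20*l^2 + 38*l + 4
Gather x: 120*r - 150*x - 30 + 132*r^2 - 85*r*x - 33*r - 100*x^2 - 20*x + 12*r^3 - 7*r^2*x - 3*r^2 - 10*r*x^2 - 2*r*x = 12*r^3 + 129*r^2 + 87*r + x^2*(-10*r - 100) + x*(-7*r^2 - 87*r - 170) - 30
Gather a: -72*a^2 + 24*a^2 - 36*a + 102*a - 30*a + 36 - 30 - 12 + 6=-48*a^2 + 36*a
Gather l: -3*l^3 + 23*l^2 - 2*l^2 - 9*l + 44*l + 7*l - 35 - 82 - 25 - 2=-3*l^3 + 21*l^2 + 42*l - 144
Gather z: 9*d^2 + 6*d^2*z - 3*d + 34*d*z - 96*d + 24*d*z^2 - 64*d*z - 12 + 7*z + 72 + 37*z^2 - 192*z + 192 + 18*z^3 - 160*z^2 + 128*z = 9*d^2 - 99*d + 18*z^3 + z^2*(24*d - 123) + z*(6*d^2 - 30*d - 57) + 252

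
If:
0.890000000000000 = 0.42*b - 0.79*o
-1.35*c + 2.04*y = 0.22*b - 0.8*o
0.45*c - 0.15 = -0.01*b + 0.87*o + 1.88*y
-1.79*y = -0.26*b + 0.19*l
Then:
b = 1.37910578930023 - 3.12424475447655*y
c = 1.03595640020994*y - 0.457861266737461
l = 1.88719739588453 - 13.6963349271784*y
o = -1.66099088212677*y - 0.393386795561903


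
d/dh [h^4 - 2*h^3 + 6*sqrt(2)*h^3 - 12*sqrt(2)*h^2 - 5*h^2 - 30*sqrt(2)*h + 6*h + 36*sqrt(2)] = 4*h^3 - 6*h^2 + 18*sqrt(2)*h^2 - 24*sqrt(2)*h - 10*h - 30*sqrt(2) + 6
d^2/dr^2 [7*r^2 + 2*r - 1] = 14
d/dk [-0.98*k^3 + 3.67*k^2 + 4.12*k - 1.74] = -2.94*k^2 + 7.34*k + 4.12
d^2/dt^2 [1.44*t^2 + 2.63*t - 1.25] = 2.88000000000000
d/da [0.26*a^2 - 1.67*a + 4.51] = 0.52*a - 1.67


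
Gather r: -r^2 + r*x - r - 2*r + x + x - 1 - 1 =-r^2 + r*(x - 3) + 2*x - 2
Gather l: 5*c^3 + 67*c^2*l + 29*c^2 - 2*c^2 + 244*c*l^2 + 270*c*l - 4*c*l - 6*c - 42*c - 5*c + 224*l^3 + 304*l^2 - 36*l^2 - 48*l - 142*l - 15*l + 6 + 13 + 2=5*c^3 + 27*c^2 - 53*c + 224*l^3 + l^2*(244*c + 268) + l*(67*c^2 + 266*c - 205) + 21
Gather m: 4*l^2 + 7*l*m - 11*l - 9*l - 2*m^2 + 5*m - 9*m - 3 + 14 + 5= 4*l^2 - 20*l - 2*m^2 + m*(7*l - 4) + 16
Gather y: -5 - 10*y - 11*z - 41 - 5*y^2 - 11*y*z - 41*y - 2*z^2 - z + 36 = -5*y^2 + y*(-11*z - 51) - 2*z^2 - 12*z - 10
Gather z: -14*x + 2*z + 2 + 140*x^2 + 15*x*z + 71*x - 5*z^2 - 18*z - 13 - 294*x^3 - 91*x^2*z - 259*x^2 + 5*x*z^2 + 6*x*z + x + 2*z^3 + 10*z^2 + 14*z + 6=-294*x^3 - 119*x^2 + 58*x + 2*z^3 + z^2*(5*x + 5) + z*(-91*x^2 + 21*x - 2) - 5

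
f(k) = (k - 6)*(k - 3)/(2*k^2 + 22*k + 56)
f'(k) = (-4*k - 22)*(k - 6)*(k - 3)/(2*k^2 + 22*k + 56)^2 + (k - 6)/(2*k^2 + 22*k + 56) + (k - 3)/(2*k^2 + 22*k + 56)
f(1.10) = 0.11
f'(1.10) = -0.12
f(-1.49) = 1.22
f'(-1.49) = -1.14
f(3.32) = -0.01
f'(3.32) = -0.01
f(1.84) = 0.05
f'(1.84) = -0.06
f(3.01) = -0.00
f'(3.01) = -0.02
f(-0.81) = 0.66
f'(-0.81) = -0.58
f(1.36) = 0.08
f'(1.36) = -0.10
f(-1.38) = 1.10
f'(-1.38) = -1.01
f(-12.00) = 3.38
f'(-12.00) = 0.68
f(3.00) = 0.00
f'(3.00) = -0.02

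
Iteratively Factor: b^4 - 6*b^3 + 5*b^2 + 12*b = (b)*(b^3 - 6*b^2 + 5*b + 12) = b*(b - 3)*(b^2 - 3*b - 4) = b*(b - 4)*(b - 3)*(b + 1)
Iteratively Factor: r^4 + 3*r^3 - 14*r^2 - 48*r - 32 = (r + 1)*(r^3 + 2*r^2 - 16*r - 32) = (r + 1)*(r + 4)*(r^2 - 2*r - 8) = (r + 1)*(r + 2)*(r + 4)*(r - 4)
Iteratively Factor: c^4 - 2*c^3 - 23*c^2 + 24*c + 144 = (c + 3)*(c^3 - 5*c^2 - 8*c + 48) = (c - 4)*(c + 3)*(c^2 - c - 12) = (c - 4)^2*(c + 3)*(c + 3)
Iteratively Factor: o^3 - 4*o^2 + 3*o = (o - 3)*(o^2 - o) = o*(o - 3)*(o - 1)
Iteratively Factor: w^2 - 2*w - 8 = (w + 2)*(w - 4)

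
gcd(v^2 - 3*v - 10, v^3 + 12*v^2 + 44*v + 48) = v + 2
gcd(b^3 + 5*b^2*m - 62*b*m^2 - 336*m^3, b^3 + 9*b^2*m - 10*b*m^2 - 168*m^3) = b^2 + 13*b*m + 42*m^2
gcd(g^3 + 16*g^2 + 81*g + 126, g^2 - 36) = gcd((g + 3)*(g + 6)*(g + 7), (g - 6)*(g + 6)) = g + 6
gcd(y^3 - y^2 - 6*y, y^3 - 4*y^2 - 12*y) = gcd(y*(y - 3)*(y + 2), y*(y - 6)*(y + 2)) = y^2 + 2*y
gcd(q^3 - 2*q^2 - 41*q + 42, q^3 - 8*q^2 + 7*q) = q^2 - 8*q + 7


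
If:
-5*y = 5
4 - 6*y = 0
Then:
No Solution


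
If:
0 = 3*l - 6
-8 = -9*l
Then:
No Solution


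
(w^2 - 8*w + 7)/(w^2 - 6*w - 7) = (w - 1)/(w + 1)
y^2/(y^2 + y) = y/(y + 1)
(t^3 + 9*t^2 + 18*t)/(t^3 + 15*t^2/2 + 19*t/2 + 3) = 2*t*(t + 3)/(2*t^2 + 3*t + 1)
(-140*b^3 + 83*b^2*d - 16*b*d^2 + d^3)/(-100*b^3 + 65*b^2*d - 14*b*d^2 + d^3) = (7*b - d)/(5*b - d)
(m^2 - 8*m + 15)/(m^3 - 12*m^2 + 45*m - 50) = (m - 3)/(m^2 - 7*m + 10)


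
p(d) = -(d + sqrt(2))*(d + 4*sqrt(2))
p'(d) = -2*d - 5*sqrt(2)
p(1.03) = -16.34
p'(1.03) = -9.13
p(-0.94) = -2.24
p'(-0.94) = -5.19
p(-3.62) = 4.49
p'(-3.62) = 0.17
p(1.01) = -16.16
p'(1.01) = -9.09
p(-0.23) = -6.43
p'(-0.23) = -6.61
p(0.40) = -10.99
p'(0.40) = -7.87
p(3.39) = -43.46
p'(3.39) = -13.85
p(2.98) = -37.95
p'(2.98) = -13.03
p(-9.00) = -25.36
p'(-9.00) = 10.93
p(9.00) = -152.64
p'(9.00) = -25.07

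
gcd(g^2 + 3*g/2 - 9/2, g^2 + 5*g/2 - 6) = g - 3/2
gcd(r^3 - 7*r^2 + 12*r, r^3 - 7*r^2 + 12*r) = r^3 - 7*r^2 + 12*r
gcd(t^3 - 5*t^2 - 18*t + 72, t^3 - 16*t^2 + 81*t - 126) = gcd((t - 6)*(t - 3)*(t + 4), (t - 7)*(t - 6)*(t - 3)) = t^2 - 9*t + 18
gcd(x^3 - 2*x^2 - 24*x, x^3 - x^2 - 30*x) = x^2 - 6*x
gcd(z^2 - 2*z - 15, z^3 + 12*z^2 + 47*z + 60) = z + 3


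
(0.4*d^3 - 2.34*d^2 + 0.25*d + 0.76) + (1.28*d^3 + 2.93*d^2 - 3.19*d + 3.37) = 1.68*d^3 + 0.59*d^2 - 2.94*d + 4.13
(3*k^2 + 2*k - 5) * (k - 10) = 3*k^3 - 28*k^2 - 25*k + 50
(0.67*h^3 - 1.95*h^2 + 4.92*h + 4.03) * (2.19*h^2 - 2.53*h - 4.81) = 1.4673*h^5 - 5.9656*h^4 + 12.4856*h^3 + 5.7576*h^2 - 33.8611*h - 19.3843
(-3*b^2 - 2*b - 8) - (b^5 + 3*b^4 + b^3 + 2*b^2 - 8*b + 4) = -b^5 - 3*b^4 - b^3 - 5*b^2 + 6*b - 12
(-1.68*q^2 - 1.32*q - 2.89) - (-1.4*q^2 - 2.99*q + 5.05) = -0.28*q^2 + 1.67*q - 7.94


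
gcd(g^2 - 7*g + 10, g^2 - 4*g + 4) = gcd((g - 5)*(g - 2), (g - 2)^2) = g - 2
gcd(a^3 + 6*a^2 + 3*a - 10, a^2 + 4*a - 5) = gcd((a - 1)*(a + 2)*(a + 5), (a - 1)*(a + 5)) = a^2 + 4*a - 5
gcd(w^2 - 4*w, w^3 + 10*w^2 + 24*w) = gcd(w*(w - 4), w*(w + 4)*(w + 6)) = w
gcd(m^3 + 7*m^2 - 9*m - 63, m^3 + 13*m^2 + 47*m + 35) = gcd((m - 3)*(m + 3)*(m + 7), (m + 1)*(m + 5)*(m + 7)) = m + 7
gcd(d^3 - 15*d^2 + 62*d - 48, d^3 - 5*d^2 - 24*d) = d - 8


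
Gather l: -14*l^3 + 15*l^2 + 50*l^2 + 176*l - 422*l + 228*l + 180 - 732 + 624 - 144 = -14*l^3 + 65*l^2 - 18*l - 72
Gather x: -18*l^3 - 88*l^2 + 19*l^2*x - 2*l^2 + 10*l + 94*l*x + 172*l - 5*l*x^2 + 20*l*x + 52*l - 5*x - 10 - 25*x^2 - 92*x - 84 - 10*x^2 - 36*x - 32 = -18*l^3 - 90*l^2 + 234*l + x^2*(-5*l - 35) + x*(19*l^2 + 114*l - 133) - 126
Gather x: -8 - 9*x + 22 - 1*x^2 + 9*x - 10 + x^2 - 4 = 0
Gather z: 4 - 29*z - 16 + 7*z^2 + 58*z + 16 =7*z^2 + 29*z + 4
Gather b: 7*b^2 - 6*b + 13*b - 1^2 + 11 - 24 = 7*b^2 + 7*b - 14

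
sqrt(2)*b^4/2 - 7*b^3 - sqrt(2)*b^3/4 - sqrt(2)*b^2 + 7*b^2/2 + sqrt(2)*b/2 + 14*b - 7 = (b - 1/2)*(b - 7*sqrt(2))*(b - sqrt(2))*(sqrt(2)*b/2 + 1)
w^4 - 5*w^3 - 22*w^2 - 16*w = w*(w - 8)*(w + 1)*(w + 2)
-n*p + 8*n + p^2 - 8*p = (-n + p)*(p - 8)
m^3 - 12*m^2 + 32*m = m*(m - 8)*(m - 4)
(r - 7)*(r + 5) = r^2 - 2*r - 35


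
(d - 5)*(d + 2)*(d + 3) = d^3 - 19*d - 30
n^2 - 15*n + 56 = (n - 8)*(n - 7)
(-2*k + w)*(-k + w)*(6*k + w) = 12*k^3 - 16*k^2*w + 3*k*w^2 + w^3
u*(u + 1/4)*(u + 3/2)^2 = u^4 + 13*u^3/4 + 3*u^2 + 9*u/16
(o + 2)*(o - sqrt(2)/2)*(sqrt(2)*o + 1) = sqrt(2)*o^3 + 2*sqrt(2)*o^2 - sqrt(2)*o/2 - sqrt(2)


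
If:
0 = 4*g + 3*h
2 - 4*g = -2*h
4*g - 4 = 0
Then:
No Solution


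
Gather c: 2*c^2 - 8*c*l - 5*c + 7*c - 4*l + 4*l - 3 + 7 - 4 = 2*c^2 + c*(2 - 8*l)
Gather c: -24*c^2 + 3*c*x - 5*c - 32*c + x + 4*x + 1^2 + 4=-24*c^2 + c*(3*x - 37) + 5*x + 5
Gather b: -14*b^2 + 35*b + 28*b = -14*b^2 + 63*b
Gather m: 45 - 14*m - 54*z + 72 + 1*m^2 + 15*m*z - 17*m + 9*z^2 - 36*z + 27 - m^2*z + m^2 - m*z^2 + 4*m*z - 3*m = m^2*(2 - z) + m*(-z^2 + 19*z - 34) + 9*z^2 - 90*z + 144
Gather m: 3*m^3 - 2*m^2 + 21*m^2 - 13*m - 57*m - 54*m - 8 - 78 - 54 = 3*m^3 + 19*m^2 - 124*m - 140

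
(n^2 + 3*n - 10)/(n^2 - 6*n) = (n^2 + 3*n - 10)/(n*(n - 6))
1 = 1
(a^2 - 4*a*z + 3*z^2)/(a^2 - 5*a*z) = (a^2 - 4*a*z + 3*z^2)/(a*(a - 5*z))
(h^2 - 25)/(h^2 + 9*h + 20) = (h - 5)/(h + 4)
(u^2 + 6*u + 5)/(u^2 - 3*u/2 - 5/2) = 2*(u + 5)/(2*u - 5)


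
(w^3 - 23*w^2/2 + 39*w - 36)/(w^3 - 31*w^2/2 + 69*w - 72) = (w - 4)/(w - 8)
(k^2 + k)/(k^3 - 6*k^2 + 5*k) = (k + 1)/(k^2 - 6*k + 5)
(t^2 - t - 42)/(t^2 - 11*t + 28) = (t + 6)/(t - 4)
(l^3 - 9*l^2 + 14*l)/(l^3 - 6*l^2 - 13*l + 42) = l/(l + 3)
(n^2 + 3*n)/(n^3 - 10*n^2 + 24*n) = (n + 3)/(n^2 - 10*n + 24)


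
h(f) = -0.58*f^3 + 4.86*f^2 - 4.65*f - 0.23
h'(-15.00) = -541.95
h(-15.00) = 3120.52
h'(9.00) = -58.11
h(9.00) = -71.24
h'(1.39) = 5.50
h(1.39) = 1.14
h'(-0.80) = -13.54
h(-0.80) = 6.90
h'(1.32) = 5.15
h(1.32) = 0.77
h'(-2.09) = -32.57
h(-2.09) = 36.01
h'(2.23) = 8.37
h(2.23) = 7.14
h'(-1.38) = -21.38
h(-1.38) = 16.97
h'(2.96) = 8.88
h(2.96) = 13.55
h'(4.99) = 0.53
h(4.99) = 25.52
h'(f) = -1.74*f^2 + 9.72*f - 4.65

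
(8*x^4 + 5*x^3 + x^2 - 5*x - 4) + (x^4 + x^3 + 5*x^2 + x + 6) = 9*x^4 + 6*x^3 + 6*x^2 - 4*x + 2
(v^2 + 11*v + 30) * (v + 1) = v^3 + 12*v^2 + 41*v + 30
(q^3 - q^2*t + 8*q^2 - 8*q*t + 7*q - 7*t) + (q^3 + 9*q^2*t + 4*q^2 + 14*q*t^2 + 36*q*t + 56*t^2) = 2*q^3 + 8*q^2*t + 12*q^2 + 14*q*t^2 + 28*q*t + 7*q + 56*t^2 - 7*t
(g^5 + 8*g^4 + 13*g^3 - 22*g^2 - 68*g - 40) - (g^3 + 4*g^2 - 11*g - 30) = g^5 + 8*g^4 + 12*g^3 - 26*g^2 - 57*g - 10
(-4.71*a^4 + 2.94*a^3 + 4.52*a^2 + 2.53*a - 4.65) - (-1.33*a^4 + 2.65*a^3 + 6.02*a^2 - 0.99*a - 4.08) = -3.38*a^4 + 0.29*a^3 - 1.5*a^2 + 3.52*a - 0.57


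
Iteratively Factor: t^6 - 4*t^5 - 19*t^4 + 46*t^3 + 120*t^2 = (t + 2)*(t^5 - 6*t^4 - 7*t^3 + 60*t^2) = (t - 4)*(t + 2)*(t^4 - 2*t^3 - 15*t^2) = (t - 5)*(t - 4)*(t + 2)*(t^3 + 3*t^2) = t*(t - 5)*(t - 4)*(t + 2)*(t^2 + 3*t) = t^2*(t - 5)*(t - 4)*(t + 2)*(t + 3)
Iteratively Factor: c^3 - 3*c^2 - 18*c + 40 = (c + 4)*(c^2 - 7*c + 10) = (c - 5)*(c + 4)*(c - 2)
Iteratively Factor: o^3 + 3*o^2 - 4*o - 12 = (o - 2)*(o^2 + 5*o + 6) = (o - 2)*(o + 3)*(o + 2)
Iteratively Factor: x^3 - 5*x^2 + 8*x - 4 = (x - 2)*(x^2 - 3*x + 2) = (x - 2)*(x - 1)*(x - 2)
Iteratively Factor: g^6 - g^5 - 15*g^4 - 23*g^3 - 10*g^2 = (g + 1)*(g^5 - 2*g^4 - 13*g^3 - 10*g^2) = (g + 1)^2*(g^4 - 3*g^3 - 10*g^2) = (g - 5)*(g + 1)^2*(g^3 + 2*g^2) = (g - 5)*(g + 1)^2*(g + 2)*(g^2) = g*(g - 5)*(g + 1)^2*(g + 2)*(g)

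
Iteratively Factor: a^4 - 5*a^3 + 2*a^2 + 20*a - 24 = (a + 2)*(a^3 - 7*a^2 + 16*a - 12) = (a - 2)*(a + 2)*(a^2 - 5*a + 6) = (a - 2)^2*(a + 2)*(a - 3)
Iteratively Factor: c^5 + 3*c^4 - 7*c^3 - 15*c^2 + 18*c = (c + 3)*(c^4 - 7*c^2 + 6*c) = c*(c + 3)*(c^3 - 7*c + 6) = c*(c - 2)*(c + 3)*(c^2 + 2*c - 3) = c*(c - 2)*(c + 3)^2*(c - 1)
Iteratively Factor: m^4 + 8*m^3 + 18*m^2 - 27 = (m + 3)*(m^3 + 5*m^2 + 3*m - 9) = (m + 3)^2*(m^2 + 2*m - 3) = (m + 3)^3*(m - 1)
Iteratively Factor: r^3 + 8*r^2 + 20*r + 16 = (r + 4)*(r^2 + 4*r + 4) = (r + 2)*(r + 4)*(r + 2)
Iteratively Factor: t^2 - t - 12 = (t + 3)*(t - 4)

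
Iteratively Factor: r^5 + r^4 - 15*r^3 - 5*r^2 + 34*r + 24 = (r + 1)*(r^4 - 15*r^2 + 10*r + 24) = (r + 1)*(r + 4)*(r^3 - 4*r^2 + r + 6) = (r - 3)*(r + 1)*(r + 4)*(r^2 - r - 2) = (r - 3)*(r - 2)*(r + 1)*(r + 4)*(r + 1)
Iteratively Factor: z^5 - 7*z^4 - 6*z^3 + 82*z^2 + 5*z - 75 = (z + 1)*(z^4 - 8*z^3 + 2*z^2 + 80*z - 75) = (z - 1)*(z + 1)*(z^3 - 7*z^2 - 5*z + 75) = (z - 5)*(z - 1)*(z + 1)*(z^2 - 2*z - 15) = (z - 5)*(z - 1)*(z + 1)*(z + 3)*(z - 5)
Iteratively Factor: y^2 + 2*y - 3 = (y + 3)*(y - 1)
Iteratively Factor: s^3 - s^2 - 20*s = (s)*(s^2 - s - 20) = s*(s - 5)*(s + 4)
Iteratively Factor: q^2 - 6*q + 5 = (q - 5)*(q - 1)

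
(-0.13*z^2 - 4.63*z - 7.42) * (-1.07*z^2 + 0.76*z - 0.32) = 0.1391*z^4 + 4.8553*z^3 + 4.4622*z^2 - 4.1576*z + 2.3744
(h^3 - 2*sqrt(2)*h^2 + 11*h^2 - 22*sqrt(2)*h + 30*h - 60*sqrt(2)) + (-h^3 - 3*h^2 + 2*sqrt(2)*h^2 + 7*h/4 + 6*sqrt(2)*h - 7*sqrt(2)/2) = 8*h^2 - 16*sqrt(2)*h + 127*h/4 - 127*sqrt(2)/2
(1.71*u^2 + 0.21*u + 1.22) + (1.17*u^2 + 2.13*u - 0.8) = 2.88*u^2 + 2.34*u + 0.42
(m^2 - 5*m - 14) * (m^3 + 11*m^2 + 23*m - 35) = m^5 + 6*m^4 - 46*m^3 - 304*m^2 - 147*m + 490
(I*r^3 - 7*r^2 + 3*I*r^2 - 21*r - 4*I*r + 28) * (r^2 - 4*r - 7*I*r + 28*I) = I*r^5 - I*r^4 + 33*I*r^3 - 33*I*r^2 - 784*I*r + 784*I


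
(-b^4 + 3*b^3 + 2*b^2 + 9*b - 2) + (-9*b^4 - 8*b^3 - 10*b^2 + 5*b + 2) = -10*b^4 - 5*b^3 - 8*b^2 + 14*b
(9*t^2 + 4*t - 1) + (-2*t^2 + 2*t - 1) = 7*t^2 + 6*t - 2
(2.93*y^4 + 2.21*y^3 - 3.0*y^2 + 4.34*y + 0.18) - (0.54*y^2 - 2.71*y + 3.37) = 2.93*y^4 + 2.21*y^3 - 3.54*y^2 + 7.05*y - 3.19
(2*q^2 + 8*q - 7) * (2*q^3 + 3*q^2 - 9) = 4*q^5 + 22*q^4 + 10*q^3 - 39*q^2 - 72*q + 63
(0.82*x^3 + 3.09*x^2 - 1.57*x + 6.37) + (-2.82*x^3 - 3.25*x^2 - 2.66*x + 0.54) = -2.0*x^3 - 0.16*x^2 - 4.23*x + 6.91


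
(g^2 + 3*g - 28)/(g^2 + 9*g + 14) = (g - 4)/(g + 2)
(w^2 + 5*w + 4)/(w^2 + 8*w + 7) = (w + 4)/(w + 7)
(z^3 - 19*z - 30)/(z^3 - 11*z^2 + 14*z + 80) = (z + 3)/(z - 8)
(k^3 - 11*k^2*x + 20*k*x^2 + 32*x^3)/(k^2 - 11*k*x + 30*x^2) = (k^3 - 11*k^2*x + 20*k*x^2 + 32*x^3)/(k^2 - 11*k*x + 30*x^2)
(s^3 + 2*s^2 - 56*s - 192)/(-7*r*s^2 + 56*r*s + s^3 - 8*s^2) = (-s^2 - 10*s - 24)/(s*(7*r - s))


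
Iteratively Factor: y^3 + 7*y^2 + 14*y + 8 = (y + 2)*(y^2 + 5*y + 4) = (y + 1)*(y + 2)*(y + 4)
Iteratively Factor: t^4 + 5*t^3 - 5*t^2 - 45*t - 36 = (t + 3)*(t^3 + 2*t^2 - 11*t - 12) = (t + 3)*(t + 4)*(t^2 - 2*t - 3) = (t + 1)*(t + 3)*(t + 4)*(t - 3)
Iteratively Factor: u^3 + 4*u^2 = (u + 4)*(u^2) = u*(u + 4)*(u)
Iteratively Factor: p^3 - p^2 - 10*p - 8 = (p + 2)*(p^2 - 3*p - 4) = (p - 4)*(p + 2)*(p + 1)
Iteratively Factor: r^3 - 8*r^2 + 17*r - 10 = (r - 5)*(r^2 - 3*r + 2) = (r - 5)*(r - 2)*(r - 1)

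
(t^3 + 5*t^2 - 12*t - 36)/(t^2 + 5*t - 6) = (t^2 - t - 6)/(t - 1)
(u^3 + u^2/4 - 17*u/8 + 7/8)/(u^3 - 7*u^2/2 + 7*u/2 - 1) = (u + 7/4)/(u - 2)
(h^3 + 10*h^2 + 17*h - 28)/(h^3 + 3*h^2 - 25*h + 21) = (h + 4)/(h - 3)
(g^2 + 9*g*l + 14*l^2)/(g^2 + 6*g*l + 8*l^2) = (g + 7*l)/(g + 4*l)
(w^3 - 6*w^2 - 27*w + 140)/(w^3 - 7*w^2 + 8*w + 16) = (w^2 - 2*w - 35)/(w^2 - 3*w - 4)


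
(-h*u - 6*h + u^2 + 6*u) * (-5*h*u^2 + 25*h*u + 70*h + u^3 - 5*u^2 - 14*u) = 5*h^2*u^3 + 5*h^2*u^2 - 220*h^2*u - 420*h^2 - 6*h*u^4 - 6*h*u^3 + 264*h*u^2 + 504*h*u + u^5 + u^4 - 44*u^3 - 84*u^2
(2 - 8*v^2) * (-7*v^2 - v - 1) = 56*v^4 + 8*v^3 - 6*v^2 - 2*v - 2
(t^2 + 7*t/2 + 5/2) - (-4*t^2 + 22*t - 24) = 5*t^2 - 37*t/2 + 53/2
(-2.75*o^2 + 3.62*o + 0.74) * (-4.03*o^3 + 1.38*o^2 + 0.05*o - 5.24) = 11.0825*o^5 - 18.3836*o^4 + 1.8759*o^3 + 15.6122*o^2 - 18.9318*o - 3.8776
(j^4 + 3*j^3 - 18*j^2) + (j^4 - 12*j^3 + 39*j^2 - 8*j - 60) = 2*j^4 - 9*j^3 + 21*j^2 - 8*j - 60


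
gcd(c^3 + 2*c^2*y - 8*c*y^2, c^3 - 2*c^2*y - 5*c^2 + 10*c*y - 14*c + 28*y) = -c + 2*y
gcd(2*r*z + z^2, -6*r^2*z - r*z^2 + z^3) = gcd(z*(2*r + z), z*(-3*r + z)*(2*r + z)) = 2*r*z + z^2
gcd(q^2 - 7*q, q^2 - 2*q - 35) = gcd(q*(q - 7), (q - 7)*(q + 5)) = q - 7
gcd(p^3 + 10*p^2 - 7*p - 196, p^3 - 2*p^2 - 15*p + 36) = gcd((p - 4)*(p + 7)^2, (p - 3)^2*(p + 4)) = 1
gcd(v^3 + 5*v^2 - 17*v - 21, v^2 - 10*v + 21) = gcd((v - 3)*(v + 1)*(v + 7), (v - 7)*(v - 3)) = v - 3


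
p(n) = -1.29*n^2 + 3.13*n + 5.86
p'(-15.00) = 41.83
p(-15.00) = -331.34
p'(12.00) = -27.83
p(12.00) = -142.34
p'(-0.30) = 3.90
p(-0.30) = 4.80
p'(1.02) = 0.50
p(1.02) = 7.71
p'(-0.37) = 4.08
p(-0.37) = 4.53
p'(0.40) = 2.10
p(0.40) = 6.91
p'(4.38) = -8.17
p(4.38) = -5.18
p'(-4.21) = 13.99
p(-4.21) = -30.18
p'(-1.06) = 5.86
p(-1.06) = 1.09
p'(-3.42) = 11.95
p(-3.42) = -19.93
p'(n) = 3.13 - 2.58*n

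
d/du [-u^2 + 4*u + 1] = 4 - 2*u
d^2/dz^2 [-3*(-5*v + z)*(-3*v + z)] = -6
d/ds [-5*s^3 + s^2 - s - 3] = -15*s^2 + 2*s - 1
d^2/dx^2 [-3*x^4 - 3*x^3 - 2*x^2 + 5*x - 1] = -36*x^2 - 18*x - 4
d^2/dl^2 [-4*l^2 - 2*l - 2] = -8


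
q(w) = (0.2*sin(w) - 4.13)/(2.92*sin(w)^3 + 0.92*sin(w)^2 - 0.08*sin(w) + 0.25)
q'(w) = (0.2*sin(w) - 4.13)*(-8.76*sin(w)^2*cos(w) - 1.84*sin(w)*cos(w) + 0.08*cos(w))/(2.92*sin(w)^3 + 0.92*sin(w)^2 - 0.08*sin(w) + 0.25)^2 + 0.2*cos(w)/(2.92*sin(w)^3 + 0.92*sin(w)^2 - 0.08*sin(w) + 0.25)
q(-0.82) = 12.54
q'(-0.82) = 81.33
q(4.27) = 3.99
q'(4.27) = -8.46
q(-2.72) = -17.79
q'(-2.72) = -44.26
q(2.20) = -1.70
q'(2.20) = -3.12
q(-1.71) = 2.70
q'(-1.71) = -1.54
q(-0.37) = -16.09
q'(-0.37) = 23.70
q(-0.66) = 151.30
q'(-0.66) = 8860.01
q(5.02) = 3.16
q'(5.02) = 4.25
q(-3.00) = -15.32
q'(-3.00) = 8.50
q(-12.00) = -4.36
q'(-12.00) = 13.85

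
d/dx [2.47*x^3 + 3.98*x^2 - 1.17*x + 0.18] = 7.41*x^2 + 7.96*x - 1.17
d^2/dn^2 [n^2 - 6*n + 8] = 2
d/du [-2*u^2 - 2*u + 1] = -4*u - 2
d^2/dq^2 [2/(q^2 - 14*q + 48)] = 4*(-q^2 + 14*q + 4*(q - 7)^2 - 48)/(q^2 - 14*q + 48)^3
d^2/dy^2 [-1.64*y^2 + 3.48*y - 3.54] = -3.28000000000000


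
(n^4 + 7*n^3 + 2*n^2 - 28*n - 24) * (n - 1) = n^5 + 6*n^4 - 5*n^3 - 30*n^2 + 4*n + 24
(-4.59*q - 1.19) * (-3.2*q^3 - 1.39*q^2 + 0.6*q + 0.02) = 14.688*q^4 + 10.1881*q^3 - 1.0999*q^2 - 0.8058*q - 0.0238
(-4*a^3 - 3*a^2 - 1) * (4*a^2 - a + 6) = -16*a^5 - 8*a^4 - 21*a^3 - 22*a^2 + a - 6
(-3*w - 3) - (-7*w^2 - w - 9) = 7*w^2 - 2*w + 6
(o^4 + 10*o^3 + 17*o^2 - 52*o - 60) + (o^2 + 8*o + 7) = o^4 + 10*o^3 + 18*o^2 - 44*o - 53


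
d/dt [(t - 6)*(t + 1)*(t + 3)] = 3*t^2 - 4*t - 21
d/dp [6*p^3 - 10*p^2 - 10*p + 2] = 18*p^2 - 20*p - 10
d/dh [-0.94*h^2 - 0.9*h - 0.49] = -1.88*h - 0.9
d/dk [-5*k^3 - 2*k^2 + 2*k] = -15*k^2 - 4*k + 2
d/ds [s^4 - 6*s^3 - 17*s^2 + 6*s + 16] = 4*s^3 - 18*s^2 - 34*s + 6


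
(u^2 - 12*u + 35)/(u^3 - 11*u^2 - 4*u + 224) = (u - 5)/(u^2 - 4*u - 32)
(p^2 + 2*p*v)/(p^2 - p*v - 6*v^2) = p/(p - 3*v)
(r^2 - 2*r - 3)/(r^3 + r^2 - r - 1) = (r - 3)/(r^2 - 1)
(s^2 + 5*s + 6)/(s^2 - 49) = (s^2 + 5*s + 6)/(s^2 - 49)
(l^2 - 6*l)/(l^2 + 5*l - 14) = l*(l - 6)/(l^2 + 5*l - 14)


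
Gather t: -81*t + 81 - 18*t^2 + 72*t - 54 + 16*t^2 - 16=-2*t^2 - 9*t + 11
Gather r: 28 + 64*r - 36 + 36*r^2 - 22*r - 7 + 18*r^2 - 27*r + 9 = 54*r^2 + 15*r - 6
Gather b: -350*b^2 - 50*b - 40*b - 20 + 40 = -350*b^2 - 90*b + 20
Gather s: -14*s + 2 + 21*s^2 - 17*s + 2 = 21*s^2 - 31*s + 4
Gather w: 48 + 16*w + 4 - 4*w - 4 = 12*w + 48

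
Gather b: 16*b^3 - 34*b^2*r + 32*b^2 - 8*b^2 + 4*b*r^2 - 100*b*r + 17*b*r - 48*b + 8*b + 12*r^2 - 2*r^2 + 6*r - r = 16*b^3 + b^2*(24 - 34*r) + b*(4*r^2 - 83*r - 40) + 10*r^2 + 5*r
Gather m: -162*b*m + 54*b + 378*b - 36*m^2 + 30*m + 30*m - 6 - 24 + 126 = 432*b - 36*m^2 + m*(60 - 162*b) + 96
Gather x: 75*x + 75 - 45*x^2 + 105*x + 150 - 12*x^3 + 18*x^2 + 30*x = -12*x^3 - 27*x^2 + 210*x + 225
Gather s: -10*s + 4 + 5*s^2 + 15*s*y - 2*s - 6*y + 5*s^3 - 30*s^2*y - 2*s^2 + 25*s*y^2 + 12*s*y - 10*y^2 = 5*s^3 + s^2*(3 - 30*y) + s*(25*y^2 + 27*y - 12) - 10*y^2 - 6*y + 4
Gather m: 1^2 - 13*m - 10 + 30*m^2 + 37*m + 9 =30*m^2 + 24*m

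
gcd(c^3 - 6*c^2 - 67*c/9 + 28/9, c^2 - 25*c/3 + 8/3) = c - 1/3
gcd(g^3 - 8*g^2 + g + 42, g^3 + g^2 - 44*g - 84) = g^2 - 5*g - 14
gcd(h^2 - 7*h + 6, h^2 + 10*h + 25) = 1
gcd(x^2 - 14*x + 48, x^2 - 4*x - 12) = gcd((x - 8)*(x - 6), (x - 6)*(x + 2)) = x - 6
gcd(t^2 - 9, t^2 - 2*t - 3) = t - 3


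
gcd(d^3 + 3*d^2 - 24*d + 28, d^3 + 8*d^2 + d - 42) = d^2 + 5*d - 14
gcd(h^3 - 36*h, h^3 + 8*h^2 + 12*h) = h^2 + 6*h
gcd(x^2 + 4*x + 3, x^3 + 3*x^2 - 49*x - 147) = x + 3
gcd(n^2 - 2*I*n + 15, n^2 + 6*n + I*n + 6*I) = 1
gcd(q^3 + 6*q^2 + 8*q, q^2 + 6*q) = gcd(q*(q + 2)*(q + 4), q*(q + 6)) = q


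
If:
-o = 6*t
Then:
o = -6*t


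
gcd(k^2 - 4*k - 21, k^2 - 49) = k - 7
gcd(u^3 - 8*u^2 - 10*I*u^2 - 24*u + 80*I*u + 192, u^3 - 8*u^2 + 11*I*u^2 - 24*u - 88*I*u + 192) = u - 8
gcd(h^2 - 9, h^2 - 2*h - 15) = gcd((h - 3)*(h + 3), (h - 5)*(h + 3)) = h + 3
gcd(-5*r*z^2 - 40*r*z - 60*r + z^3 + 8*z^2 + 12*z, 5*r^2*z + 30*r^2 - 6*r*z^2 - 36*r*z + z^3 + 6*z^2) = -5*r*z - 30*r + z^2 + 6*z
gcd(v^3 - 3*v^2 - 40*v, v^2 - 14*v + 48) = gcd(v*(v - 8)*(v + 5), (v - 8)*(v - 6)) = v - 8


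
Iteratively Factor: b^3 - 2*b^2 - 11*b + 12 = (b - 1)*(b^2 - b - 12) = (b - 4)*(b - 1)*(b + 3)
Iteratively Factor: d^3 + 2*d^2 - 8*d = (d - 2)*(d^2 + 4*d) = d*(d - 2)*(d + 4)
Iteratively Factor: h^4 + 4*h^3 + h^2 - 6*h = (h + 2)*(h^3 + 2*h^2 - 3*h) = (h - 1)*(h + 2)*(h^2 + 3*h) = h*(h - 1)*(h + 2)*(h + 3)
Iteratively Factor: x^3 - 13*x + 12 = (x - 3)*(x^2 + 3*x - 4) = (x - 3)*(x + 4)*(x - 1)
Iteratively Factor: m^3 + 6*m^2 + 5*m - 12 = (m + 3)*(m^2 + 3*m - 4) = (m - 1)*(m + 3)*(m + 4)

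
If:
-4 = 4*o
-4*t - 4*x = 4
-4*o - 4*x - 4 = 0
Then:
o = -1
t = -1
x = 0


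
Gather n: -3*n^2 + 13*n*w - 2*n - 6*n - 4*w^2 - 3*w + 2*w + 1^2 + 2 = -3*n^2 + n*(13*w - 8) - 4*w^2 - w + 3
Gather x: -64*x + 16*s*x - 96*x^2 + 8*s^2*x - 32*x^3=-32*x^3 - 96*x^2 + x*(8*s^2 + 16*s - 64)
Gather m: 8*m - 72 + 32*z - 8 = 8*m + 32*z - 80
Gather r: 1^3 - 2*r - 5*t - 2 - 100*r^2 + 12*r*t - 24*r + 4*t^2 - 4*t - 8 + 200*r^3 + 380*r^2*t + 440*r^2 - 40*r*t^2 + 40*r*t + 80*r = 200*r^3 + r^2*(380*t + 340) + r*(-40*t^2 + 52*t + 54) + 4*t^2 - 9*t - 9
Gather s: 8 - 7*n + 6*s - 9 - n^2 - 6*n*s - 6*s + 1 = -n^2 - 6*n*s - 7*n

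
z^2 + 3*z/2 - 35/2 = (z - 7/2)*(z + 5)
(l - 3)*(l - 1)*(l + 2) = l^3 - 2*l^2 - 5*l + 6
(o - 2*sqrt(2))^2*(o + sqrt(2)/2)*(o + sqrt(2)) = o^4 - 5*sqrt(2)*o^3/2 - 3*o^2 + 8*sqrt(2)*o + 8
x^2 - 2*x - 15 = (x - 5)*(x + 3)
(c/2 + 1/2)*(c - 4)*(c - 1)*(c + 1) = c^4/2 - 3*c^3/2 - 5*c^2/2 + 3*c/2 + 2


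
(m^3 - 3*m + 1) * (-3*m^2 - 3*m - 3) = -3*m^5 - 3*m^4 + 6*m^3 + 6*m^2 + 6*m - 3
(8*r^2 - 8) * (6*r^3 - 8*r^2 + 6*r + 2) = 48*r^5 - 64*r^4 + 80*r^2 - 48*r - 16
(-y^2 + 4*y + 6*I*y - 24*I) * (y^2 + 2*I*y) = -y^4 + 4*y^3 + 4*I*y^3 - 12*y^2 - 16*I*y^2 + 48*y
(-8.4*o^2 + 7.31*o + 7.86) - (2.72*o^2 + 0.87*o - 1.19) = -11.12*o^2 + 6.44*o + 9.05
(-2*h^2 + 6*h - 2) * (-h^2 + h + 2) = 2*h^4 - 8*h^3 + 4*h^2 + 10*h - 4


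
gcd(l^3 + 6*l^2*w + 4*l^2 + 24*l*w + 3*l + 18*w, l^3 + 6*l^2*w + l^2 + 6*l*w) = l^2 + 6*l*w + l + 6*w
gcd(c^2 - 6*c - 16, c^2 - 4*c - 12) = c + 2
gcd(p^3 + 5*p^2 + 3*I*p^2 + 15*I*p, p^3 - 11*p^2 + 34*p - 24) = 1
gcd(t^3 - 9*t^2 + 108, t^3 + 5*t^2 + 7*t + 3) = t + 3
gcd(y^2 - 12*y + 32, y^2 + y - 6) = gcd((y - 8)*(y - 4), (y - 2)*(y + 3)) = 1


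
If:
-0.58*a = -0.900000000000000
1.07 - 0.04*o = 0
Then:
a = 1.55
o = 26.75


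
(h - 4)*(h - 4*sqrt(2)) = h^2 - 4*sqrt(2)*h - 4*h + 16*sqrt(2)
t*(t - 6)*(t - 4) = t^3 - 10*t^2 + 24*t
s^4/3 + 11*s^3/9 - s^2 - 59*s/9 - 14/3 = (s/3 + 1)*(s - 7/3)*(s + 1)*(s + 2)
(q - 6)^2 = q^2 - 12*q + 36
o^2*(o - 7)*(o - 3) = o^4 - 10*o^3 + 21*o^2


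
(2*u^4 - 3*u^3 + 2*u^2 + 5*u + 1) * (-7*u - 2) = -14*u^5 + 17*u^4 - 8*u^3 - 39*u^2 - 17*u - 2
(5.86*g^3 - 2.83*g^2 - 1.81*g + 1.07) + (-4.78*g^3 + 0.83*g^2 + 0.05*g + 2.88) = 1.08*g^3 - 2.0*g^2 - 1.76*g + 3.95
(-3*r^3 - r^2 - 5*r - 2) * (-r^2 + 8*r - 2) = 3*r^5 - 23*r^4 + 3*r^3 - 36*r^2 - 6*r + 4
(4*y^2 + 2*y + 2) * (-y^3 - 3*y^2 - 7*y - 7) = -4*y^5 - 14*y^4 - 36*y^3 - 48*y^2 - 28*y - 14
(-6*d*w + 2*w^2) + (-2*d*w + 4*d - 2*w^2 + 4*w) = -8*d*w + 4*d + 4*w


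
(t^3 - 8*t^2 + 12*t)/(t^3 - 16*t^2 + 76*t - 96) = t/(t - 8)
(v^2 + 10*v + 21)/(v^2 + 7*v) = (v + 3)/v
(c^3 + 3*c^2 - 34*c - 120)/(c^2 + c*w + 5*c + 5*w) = (c^2 - 2*c - 24)/(c + w)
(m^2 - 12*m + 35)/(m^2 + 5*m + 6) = (m^2 - 12*m + 35)/(m^2 + 5*m + 6)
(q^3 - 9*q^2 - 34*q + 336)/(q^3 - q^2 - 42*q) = (q - 8)/q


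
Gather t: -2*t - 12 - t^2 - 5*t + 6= -t^2 - 7*t - 6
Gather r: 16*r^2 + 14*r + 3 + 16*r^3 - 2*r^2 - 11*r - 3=16*r^3 + 14*r^2 + 3*r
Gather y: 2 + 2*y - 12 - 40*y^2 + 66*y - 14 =-40*y^2 + 68*y - 24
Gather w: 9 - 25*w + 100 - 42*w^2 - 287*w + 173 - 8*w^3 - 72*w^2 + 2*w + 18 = -8*w^3 - 114*w^2 - 310*w + 300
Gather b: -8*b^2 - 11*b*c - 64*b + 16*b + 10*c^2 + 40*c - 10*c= -8*b^2 + b*(-11*c - 48) + 10*c^2 + 30*c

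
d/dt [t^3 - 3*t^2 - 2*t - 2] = 3*t^2 - 6*t - 2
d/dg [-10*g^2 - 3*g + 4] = -20*g - 3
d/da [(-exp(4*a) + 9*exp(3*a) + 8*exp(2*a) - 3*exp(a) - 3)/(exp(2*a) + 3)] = (-2*exp(5*a) + 9*exp(4*a) - 12*exp(3*a) + 84*exp(2*a) + 54*exp(a) - 9)*exp(a)/(exp(4*a) + 6*exp(2*a) + 9)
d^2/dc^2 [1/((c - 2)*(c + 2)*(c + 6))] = 4*(3*c^4 + 24*c^3 + 48*c^2 + 80)/(c^9 + 18*c^8 + 96*c^7 - 1248*c^5 - 1728*c^4 + 5120*c^3 + 9216*c^2 - 6912*c - 13824)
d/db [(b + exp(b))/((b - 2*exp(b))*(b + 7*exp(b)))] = (-(b - 2*exp(b))*(b + exp(b))*(7*exp(b) + 1) + (b - 2*exp(b))*(b + 7*exp(b))*(exp(b) + 1) + (b + exp(b))*(b + 7*exp(b))*(2*exp(b) - 1))/((b - 2*exp(b))^2*(b + 7*exp(b))^2)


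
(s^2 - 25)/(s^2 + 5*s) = (s - 5)/s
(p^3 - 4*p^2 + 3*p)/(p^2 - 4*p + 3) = p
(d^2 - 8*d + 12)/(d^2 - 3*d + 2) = (d - 6)/(d - 1)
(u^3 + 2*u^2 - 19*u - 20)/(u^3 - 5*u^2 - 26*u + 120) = (u + 1)/(u - 6)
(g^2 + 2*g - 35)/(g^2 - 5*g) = (g + 7)/g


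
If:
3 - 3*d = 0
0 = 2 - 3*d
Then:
No Solution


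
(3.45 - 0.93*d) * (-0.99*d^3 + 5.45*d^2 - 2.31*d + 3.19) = 0.9207*d^4 - 8.484*d^3 + 20.9508*d^2 - 10.9362*d + 11.0055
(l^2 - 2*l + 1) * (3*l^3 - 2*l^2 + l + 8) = 3*l^5 - 8*l^4 + 8*l^3 + 4*l^2 - 15*l + 8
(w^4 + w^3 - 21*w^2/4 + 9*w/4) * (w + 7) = w^5 + 8*w^4 + 7*w^3/4 - 69*w^2/2 + 63*w/4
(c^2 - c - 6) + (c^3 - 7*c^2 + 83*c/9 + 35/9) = c^3 - 6*c^2 + 74*c/9 - 19/9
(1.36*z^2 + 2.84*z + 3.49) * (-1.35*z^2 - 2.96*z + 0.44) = -1.836*z^4 - 7.8596*z^3 - 12.5195*z^2 - 9.0808*z + 1.5356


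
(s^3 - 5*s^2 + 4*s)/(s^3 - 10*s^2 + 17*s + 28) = s*(s - 1)/(s^2 - 6*s - 7)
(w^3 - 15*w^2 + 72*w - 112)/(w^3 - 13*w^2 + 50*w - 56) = (w - 4)/(w - 2)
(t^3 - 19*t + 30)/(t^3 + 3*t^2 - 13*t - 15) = (t - 2)/(t + 1)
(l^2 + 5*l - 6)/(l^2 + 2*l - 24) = (l - 1)/(l - 4)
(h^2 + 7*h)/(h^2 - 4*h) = (h + 7)/(h - 4)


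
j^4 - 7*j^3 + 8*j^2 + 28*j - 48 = (j - 4)*(j - 3)*(j - 2)*(j + 2)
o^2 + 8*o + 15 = (o + 3)*(o + 5)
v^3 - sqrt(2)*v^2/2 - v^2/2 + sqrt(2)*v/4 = v*(v - 1/2)*(v - sqrt(2)/2)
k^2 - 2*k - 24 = (k - 6)*(k + 4)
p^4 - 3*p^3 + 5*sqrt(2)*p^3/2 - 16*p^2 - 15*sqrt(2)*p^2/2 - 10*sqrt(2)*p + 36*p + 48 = (p - 4)*(p + 1)*(p - 3*sqrt(2)/2)*(p + 4*sqrt(2))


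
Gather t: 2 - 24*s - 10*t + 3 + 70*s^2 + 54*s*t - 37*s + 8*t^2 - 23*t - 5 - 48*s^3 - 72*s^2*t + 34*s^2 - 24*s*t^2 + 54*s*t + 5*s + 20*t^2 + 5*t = -48*s^3 + 104*s^2 - 56*s + t^2*(28 - 24*s) + t*(-72*s^2 + 108*s - 28)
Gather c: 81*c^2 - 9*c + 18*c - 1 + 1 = 81*c^2 + 9*c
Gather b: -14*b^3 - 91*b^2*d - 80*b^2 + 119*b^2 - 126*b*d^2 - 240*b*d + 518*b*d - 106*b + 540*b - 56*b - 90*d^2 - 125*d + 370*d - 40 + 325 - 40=-14*b^3 + b^2*(39 - 91*d) + b*(-126*d^2 + 278*d + 378) - 90*d^2 + 245*d + 245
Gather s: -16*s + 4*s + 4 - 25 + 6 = -12*s - 15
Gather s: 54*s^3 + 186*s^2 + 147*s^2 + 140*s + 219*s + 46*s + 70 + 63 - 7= 54*s^3 + 333*s^2 + 405*s + 126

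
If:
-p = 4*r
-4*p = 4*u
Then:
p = -u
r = u/4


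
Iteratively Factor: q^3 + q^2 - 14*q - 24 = (q - 4)*(q^2 + 5*q + 6) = (q - 4)*(q + 2)*(q + 3)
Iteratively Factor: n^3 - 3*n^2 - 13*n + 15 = (n + 3)*(n^2 - 6*n + 5) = (n - 1)*(n + 3)*(n - 5)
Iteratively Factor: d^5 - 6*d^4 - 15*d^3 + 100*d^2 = (d)*(d^4 - 6*d^3 - 15*d^2 + 100*d) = d*(d - 5)*(d^3 - d^2 - 20*d) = d^2*(d - 5)*(d^2 - d - 20) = d^2*(d - 5)*(d + 4)*(d - 5)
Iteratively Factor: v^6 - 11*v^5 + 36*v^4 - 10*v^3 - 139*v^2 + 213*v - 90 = (v - 1)*(v^5 - 10*v^4 + 26*v^3 + 16*v^2 - 123*v + 90) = (v - 1)*(v + 2)*(v^4 - 12*v^3 + 50*v^2 - 84*v + 45) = (v - 3)*(v - 1)*(v + 2)*(v^3 - 9*v^2 + 23*v - 15) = (v - 3)^2*(v - 1)*(v + 2)*(v^2 - 6*v + 5) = (v - 3)^2*(v - 1)^2*(v + 2)*(v - 5)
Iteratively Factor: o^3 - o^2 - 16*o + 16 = (o + 4)*(o^2 - 5*o + 4) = (o - 1)*(o + 4)*(o - 4)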